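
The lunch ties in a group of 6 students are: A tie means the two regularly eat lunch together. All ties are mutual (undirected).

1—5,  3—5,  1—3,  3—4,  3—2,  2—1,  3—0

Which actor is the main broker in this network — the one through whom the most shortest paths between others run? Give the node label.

Unnormalized betweenness of each node: 0:0, 1:1/2, 2:0, 3:15/2, 4:0, 5:0.
3 has the largest value, 15/2, making it the main broker — the node through which the most shortest paths run.

3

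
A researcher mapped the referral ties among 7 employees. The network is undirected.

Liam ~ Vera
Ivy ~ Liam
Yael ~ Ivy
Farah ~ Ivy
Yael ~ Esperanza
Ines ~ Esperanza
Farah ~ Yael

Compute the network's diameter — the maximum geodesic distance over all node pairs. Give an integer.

5

Eccentricity of each node (its greatest distance to any other): Esperanza:4, Farah:3, Ines:5, Ivy:3, Liam:4, Vera:5, Yael:3.
The maximum eccentricity is 5, realized for instance by the pair Vera–Ines via Vera – Liam – Ivy – Yael – Esperanza – Ines. So the diameter is 5.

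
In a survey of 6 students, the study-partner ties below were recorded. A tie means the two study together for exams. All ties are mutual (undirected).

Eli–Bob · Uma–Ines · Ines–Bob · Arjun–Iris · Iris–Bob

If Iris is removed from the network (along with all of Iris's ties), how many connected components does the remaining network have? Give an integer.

Without Iris, the remaining ties split the others into: {Arjun}; {Bob, Eli, Ines, Uma}.
That's 2 separate components.

2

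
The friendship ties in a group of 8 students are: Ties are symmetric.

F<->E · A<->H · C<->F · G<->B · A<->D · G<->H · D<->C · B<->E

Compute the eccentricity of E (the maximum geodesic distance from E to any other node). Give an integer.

Distances from E: A:4, B:1, C:2, D:3, F:1, G:2, H:3.
The largest is 4 (to A), so the eccentricity of E is 4.

4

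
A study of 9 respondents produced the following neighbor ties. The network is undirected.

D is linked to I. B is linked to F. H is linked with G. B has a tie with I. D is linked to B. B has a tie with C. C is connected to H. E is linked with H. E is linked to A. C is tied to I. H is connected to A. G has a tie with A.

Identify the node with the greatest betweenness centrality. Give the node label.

Unnormalized betweenness of each node: A:1/2, B:19/2, C:16, D:0, E:0, F:0, G:0, H:31/2, I:5/2.
C has the largest value, 16, making it the main broker — the node through which the most shortest paths run.

C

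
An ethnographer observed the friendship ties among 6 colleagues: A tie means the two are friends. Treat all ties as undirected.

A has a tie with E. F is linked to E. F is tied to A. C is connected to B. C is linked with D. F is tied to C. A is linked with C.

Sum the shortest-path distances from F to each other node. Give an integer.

Distances from F: A:1, B:2, C:1, D:2, E:1.
Sum = 1 + 2 + 1 + 2 + 1 = 7.

7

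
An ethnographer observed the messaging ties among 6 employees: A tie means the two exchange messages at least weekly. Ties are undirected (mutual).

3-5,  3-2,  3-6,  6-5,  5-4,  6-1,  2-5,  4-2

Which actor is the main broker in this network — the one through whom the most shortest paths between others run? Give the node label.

Unnormalized betweenness of each node: 1:0, 2:1/2, 3:1, 4:0, 5:7/2, 6:4.
6 has the largest value, 4, making it the main broker — the node through which the most shortest paths run.

6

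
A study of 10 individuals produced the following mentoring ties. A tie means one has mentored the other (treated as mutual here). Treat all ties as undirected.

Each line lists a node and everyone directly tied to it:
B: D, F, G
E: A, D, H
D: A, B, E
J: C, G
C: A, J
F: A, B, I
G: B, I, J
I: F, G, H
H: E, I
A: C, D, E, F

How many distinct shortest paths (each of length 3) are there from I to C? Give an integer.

2

The shortest distance is 3. The length-3 paths are: I–G–J–C; I–F–A–C.
That gives 2 distinct shortest paths.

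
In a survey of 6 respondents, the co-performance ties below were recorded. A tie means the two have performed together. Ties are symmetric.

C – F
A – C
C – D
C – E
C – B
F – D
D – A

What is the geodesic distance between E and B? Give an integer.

One shortest route is E – C – B, which uses 2 edges, and E and B are not directly tied, so nothing shorter exists. So d(E,B) = 2.

2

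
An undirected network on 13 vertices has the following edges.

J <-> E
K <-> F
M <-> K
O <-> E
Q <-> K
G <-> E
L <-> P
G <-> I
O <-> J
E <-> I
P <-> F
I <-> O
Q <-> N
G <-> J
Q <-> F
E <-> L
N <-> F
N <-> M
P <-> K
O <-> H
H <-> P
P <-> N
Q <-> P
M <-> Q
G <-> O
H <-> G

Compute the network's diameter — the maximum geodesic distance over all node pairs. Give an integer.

Eccentricity of each node (its greatest distance to any other): E:4, F:4, G:4, H:3, I:5, J:5, K:4, L:3, M:5, N:4, O:4, P:3, Q:4.
The maximum eccentricity is 5, realized for instance by the pair M–I via M – N – P – L – E – I. So the diameter is 5.

5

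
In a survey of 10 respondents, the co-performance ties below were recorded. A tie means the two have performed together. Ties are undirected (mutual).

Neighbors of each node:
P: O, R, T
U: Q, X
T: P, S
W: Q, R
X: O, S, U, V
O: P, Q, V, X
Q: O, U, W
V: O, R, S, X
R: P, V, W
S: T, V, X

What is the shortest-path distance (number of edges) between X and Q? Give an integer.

One shortest route is X – U – Q, which uses 2 edges, and X and Q are not directly tied, so nothing shorter exists. So d(X,Q) = 2.

2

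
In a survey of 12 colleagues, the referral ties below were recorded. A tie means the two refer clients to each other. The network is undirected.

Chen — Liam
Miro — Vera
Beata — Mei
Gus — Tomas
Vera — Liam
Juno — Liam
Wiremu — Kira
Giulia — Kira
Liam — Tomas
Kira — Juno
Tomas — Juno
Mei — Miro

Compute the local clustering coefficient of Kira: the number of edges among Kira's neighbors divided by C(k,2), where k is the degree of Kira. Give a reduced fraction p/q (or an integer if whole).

0

Kira's neighbors: Giulia, Juno, and Wiremu (k = 3).
Possible neighbor pairs: C(3,2) = 3. Edges among them: none → e = 0.
Clustering(Kira) = 0/3 = 0.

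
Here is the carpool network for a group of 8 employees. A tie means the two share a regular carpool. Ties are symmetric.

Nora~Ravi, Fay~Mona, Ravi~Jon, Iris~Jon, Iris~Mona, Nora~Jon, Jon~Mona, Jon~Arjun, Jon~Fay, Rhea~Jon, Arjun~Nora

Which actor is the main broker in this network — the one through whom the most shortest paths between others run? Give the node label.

Jon

Unnormalized betweenness of each node: Arjun:0, Fay:0, Iris:0, Jon:16, Mona:1/2, Nora:1/2, Ravi:0, Rhea:0.
Jon has the largest value, 16, making it the main broker — the node through which the most shortest paths run.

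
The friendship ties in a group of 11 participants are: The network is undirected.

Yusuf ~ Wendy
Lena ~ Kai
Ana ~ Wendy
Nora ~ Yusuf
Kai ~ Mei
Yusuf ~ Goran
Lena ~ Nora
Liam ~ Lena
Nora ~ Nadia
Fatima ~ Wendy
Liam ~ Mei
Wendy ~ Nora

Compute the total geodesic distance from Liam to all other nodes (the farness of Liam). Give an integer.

27

Distances from Liam: Ana:4, Fatima:4, Goran:4, Kai:2, Lena:1, Mei:1, Nadia:3, Nora:2, Wendy:3, Yusuf:3.
Sum = 4 + 4 + 4 + 2 + 1 + 1 + 3 + 2 + 3 + 3 = 27.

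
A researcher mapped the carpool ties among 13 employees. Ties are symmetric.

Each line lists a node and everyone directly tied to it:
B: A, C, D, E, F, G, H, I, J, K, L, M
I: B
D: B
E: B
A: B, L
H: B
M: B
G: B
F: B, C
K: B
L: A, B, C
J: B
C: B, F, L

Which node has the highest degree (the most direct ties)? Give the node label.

B

Degrees — A:2, B:12, C:3, D:1, E:1, F:2, G:1, H:1, I:1, J:1, K:1, L:3, M:1.
The maximum is 12, attained only by B.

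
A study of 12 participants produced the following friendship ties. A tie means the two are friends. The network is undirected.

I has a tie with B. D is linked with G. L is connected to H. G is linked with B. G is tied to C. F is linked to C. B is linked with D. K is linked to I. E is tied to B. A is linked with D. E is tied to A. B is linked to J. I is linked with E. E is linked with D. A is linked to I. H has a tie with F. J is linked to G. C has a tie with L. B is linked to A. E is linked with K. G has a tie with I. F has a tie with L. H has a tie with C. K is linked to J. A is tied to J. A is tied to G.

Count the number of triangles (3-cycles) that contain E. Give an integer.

E's neighbors: A, B, D, I, and K.
Neighbor pairs that are themselves tied: E–A–B; E–A–D; E–A–I; E–B–D; E–B–I; E–I–K. Each forms one triangle with E, for 6 in total.

6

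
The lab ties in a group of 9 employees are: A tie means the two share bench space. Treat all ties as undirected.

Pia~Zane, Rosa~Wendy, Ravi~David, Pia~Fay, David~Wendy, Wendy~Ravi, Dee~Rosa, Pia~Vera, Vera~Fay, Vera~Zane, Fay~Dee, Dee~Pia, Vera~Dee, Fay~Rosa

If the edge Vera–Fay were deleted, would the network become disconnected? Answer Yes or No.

No

Even without that edge, Vera still reaches Fay via Vera – Dee – Fay, so the network stays connected. Not a bridge.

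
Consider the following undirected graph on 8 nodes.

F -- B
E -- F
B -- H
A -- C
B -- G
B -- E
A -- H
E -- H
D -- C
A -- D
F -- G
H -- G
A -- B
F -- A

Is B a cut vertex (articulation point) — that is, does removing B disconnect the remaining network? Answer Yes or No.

Even without B, every remaining node can still reach every other (the residual graph is connected), so B is not a cut vertex.

No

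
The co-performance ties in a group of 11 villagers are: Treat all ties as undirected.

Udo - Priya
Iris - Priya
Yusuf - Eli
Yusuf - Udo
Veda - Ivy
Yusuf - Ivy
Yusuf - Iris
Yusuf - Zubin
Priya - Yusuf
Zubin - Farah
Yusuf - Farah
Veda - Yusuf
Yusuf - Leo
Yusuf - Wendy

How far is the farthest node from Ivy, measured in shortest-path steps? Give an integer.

2

Distances from Ivy: Eli:2, Farah:2, Iris:2, Leo:2, Priya:2, Udo:2, Veda:1, Wendy:2, Yusuf:1, Zubin:2.
The largest is 2 (to Farah, Udo, Wendy, Eli, Iris, Priya, Leo, and Zubin), so the eccentricity of Ivy is 2.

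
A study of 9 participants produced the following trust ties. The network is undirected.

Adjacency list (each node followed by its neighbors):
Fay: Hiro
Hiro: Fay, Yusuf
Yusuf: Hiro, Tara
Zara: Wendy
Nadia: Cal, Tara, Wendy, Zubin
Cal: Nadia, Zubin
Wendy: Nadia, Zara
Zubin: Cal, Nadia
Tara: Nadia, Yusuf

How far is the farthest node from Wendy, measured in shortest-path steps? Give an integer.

Distances from Wendy: Cal:2, Fay:5, Hiro:4, Nadia:1, Tara:2, Yusuf:3, Zara:1, Zubin:2.
The largest is 5 (to Fay), so the eccentricity of Wendy is 5.

5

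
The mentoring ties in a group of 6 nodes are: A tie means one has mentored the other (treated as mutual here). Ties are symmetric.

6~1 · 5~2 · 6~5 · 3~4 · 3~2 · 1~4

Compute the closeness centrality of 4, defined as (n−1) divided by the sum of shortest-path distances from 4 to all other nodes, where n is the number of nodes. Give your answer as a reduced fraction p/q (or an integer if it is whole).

Distances from 4: 1:1, 2:2, 3:1, 5:3, 6:2. Sum = 9.
n = 6, so closeness = 5/9.

5/9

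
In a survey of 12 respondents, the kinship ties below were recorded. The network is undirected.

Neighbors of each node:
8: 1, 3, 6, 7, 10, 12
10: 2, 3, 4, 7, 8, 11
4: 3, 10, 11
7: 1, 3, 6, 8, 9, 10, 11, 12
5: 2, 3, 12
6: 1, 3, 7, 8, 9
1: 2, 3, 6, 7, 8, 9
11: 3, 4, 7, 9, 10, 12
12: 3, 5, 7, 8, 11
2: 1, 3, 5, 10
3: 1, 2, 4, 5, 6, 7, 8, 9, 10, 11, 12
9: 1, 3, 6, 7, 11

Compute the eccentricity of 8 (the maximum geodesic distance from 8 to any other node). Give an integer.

Distances from 8: 1:1, 2:2, 3:1, 4:2, 5:2, 6:1, 7:1, 9:2, 10:1, 11:2, 12:1.
The largest is 2 (to 9, 5, 4, 2, and 11), so the eccentricity of 8 is 2.

2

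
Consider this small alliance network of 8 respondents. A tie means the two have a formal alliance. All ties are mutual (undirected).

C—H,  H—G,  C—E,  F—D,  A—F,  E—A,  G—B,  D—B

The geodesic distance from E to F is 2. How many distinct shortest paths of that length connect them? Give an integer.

1

The shortest distance is 2, and the only length-2 path is E–A–F. So there is exactly 1 shortest path.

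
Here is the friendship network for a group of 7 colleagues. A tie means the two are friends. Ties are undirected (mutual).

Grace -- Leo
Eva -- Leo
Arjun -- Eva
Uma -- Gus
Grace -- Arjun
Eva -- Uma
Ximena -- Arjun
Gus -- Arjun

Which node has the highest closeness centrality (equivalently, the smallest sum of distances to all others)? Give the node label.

Farness (sum of distances to all others) for each node — Arjun:8, Eva:9, Grace:11, Gus:11, Leo:12, Uma:12, Ximena:13.
The smallest farness is 8, for Arjun, so Arjun has the highest closeness.

Arjun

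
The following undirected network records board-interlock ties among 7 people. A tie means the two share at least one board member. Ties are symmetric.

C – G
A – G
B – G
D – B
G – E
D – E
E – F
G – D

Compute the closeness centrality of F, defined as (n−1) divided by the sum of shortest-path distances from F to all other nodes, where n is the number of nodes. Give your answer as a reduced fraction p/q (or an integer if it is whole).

3/7

Distances from F: A:3, B:3, C:3, D:2, E:1, G:2. Sum = 14.
n = 7, so closeness = 6/14 = 3/7.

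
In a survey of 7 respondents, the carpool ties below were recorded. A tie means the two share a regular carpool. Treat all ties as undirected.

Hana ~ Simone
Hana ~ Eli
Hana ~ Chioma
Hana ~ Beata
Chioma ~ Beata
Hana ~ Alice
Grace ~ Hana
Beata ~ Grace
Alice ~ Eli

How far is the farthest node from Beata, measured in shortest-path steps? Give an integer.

2

Distances from Beata: Alice:2, Chioma:1, Eli:2, Grace:1, Hana:1, Simone:2.
The largest is 2 (to Simone, Alice, and Eli), so the eccentricity of Beata is 2.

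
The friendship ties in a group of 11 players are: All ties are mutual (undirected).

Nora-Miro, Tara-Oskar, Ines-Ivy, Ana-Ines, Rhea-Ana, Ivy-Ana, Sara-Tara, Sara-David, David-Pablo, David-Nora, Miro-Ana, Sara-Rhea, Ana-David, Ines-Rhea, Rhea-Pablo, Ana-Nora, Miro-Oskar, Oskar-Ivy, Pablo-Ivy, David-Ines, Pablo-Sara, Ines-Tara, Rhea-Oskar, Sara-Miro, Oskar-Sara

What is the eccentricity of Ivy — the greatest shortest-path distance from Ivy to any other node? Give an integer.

2

Distances from Ivy: Ana:1, David:2, Ines:1, Miro:2, Nora:2, Oskar:1, Pablo:1, Rhea:2, Sara:2, Tara:2.
The largest is 2 (to Miro, Tara, Rhea, Sara, Nora, and David), so the eccentricity of Ivy is 2.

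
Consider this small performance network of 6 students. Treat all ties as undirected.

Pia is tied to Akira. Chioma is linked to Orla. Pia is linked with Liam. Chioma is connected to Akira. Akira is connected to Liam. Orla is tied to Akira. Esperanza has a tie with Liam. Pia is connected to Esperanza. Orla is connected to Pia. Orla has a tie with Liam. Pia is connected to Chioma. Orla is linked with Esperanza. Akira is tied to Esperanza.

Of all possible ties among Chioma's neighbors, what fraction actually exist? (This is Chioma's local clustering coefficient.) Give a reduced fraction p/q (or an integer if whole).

Chioma's neighbors: Akira, Orla, and Pia (k = 3).
Possible neighbor pairs: C(3,2) = 3. Edges among them: Akira–Orla, Akira–Pia, Orla–Pia → e = 3.
Clustering(Chioma) = 3/3 = 1.

1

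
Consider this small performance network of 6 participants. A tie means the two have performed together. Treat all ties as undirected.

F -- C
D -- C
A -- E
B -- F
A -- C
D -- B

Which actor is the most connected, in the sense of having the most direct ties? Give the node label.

C

Degrees — A:2, B:2, C:3, D:2, E:1, F:2.
The maximum is 3, attained only by C.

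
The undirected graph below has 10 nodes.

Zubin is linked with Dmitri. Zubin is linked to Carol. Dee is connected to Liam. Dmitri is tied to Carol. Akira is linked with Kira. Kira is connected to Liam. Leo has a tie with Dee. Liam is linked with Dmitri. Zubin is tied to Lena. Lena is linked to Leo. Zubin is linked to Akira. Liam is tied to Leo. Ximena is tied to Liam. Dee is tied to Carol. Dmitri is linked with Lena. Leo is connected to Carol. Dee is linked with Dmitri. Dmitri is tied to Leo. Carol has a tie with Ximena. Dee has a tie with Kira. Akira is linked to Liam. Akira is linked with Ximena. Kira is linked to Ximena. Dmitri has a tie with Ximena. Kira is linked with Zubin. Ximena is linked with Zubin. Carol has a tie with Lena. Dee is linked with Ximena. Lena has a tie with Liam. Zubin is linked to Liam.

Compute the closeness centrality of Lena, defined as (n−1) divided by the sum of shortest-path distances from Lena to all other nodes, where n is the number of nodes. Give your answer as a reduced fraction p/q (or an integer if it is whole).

Distances from Lena: Akira:2, Carol:1, Dee:2, Dmitri:1, Kira:2, Leo:1, Liam:1, Ximena:2, Zubin:1. Sum = 13.
n = 10, so closeness = 9/13.

9/13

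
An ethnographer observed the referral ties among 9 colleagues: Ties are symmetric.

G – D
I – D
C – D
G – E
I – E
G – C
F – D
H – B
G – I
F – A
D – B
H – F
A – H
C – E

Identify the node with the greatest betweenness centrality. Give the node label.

D

Unnormalized betweenness of each node: A:0, B:5/2, C:5/3, D:101/6, E:1/3, F:15/2, G:2, H:3/2, I:5/3.
D has the largest value, 101/6, making it the main broker — the node through which the most shortest paths run.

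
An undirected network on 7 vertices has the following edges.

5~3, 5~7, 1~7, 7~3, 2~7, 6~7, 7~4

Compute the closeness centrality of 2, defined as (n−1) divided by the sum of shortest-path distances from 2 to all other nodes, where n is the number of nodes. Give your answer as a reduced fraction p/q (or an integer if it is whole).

6/11

Distances from 2: 1:2, 3:2, 4:2, 5:2, 6:2, 7:1. Sum = 11.
n = 7, so closeness = 6/11.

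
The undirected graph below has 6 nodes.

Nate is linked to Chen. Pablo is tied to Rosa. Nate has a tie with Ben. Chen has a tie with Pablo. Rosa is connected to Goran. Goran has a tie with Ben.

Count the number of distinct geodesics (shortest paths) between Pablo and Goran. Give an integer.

1

The shortest distance is 2, and the only length-2 path is Pablo–Rosa–Goran. So there is exactly 1 shortest path.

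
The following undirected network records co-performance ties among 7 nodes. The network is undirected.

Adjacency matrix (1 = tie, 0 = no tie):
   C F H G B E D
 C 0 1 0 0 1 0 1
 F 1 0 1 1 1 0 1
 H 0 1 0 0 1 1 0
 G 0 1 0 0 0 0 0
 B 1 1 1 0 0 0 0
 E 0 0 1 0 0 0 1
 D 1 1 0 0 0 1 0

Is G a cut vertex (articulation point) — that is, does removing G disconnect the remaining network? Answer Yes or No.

Even without G, every remaining node can still reach every other (the residual graph is connected), so G is not a cut vertex.

No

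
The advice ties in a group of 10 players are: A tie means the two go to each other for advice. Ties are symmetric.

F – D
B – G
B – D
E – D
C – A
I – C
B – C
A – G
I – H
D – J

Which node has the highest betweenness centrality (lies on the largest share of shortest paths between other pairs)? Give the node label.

Unnormalized betweenness of each node: A:3/2, B:43/2, C:33/2, D:21, E:0, F:0, G:5/2, H:0, I:8, J:0.
B has the largest value, 43/2, making it the main broker — the node through which the most shortest paths run.

B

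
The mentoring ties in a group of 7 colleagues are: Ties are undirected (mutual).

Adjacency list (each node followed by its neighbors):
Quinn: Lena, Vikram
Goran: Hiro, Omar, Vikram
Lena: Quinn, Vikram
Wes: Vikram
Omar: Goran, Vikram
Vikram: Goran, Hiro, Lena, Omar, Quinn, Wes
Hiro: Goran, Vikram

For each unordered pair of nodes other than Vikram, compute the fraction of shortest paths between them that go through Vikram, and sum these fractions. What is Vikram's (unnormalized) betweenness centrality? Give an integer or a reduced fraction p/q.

Pairs whose geodesics pass through Vikram — Omar–Hiro: 1/2; Omar–Lena: 1; Omar–Quinn: 1; Omar–Wes: 1; Hiro–Lena: 1; Hiro–Quinn: 1; Hiro–Wes: 1; Lena–Goran: 1; Lena–Wes: 1; Quinn–Goran: 1; Quinn–Wes: 1; Goran–Wes: 1.
All other pairs contribute 0.
Summing the contributions gives betweenness(Vikram) = 23/2.

23/2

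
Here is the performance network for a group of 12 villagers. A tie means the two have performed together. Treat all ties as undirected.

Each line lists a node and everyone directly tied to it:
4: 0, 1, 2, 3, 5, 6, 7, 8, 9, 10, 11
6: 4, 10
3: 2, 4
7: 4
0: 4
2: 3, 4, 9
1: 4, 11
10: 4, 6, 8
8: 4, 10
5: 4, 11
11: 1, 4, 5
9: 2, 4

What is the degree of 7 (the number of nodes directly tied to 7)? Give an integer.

7 is directly tied to 4. That is 1 neighbor, so the degree of 7 is 1.

1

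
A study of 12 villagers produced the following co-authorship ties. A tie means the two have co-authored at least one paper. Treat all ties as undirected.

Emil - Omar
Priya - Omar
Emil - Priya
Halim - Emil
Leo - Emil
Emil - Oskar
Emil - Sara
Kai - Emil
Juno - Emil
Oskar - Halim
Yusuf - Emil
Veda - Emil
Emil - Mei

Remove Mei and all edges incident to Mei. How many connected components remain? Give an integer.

1

Mei's neighbors (Emil) remain reachable from one another through other ties, so the rest of the network stays in one piece.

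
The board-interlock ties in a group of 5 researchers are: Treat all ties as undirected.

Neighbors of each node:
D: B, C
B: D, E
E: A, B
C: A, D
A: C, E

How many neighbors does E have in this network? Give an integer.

E is directly tied to A and B. That is 2 neighbors, so the degree of E is 2.

2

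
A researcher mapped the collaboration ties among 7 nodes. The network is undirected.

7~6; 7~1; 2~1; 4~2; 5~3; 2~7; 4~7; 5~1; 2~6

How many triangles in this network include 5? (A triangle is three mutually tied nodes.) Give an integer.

0

5's neighbors are 1 and 3, but none of them are tied to each other, so no triangle contains 5.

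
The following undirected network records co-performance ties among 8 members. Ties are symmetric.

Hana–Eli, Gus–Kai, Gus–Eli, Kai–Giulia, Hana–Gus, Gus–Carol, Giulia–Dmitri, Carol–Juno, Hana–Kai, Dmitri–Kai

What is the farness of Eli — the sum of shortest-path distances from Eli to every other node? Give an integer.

15

Distances from Eli: Carol:2, Dmitri:3, Giulia:3, Gus:1, Hana:1, Juno:3, Kai:2.
Sum = 2 + 3 + 3 + 1 + 1 + 3 + 2 = 15.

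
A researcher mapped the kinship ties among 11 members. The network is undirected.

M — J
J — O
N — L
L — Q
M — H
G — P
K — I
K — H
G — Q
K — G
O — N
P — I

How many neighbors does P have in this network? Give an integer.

P is directly tied to G and I. That is 2 neighbors, so the degree of P is 2.

2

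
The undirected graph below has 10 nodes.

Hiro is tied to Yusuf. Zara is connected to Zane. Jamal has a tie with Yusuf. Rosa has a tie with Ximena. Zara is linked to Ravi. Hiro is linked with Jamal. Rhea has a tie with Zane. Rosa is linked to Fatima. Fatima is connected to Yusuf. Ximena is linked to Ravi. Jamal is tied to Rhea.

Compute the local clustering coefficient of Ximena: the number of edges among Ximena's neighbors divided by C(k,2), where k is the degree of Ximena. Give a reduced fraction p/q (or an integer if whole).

0

Ximena's neighbors: Ravi and Rosa (k = 2).
Possible neighbor pairs: C(2,2) = 1. Edges among them: none → e = 0.
Clustering(Ximena) = 0/1.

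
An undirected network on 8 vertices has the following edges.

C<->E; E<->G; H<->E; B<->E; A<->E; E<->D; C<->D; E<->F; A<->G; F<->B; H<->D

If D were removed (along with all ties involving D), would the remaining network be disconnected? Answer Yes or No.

No

Even without D, every remaining node can still reach every other (the residual graph is connected), so D is not a cut vertex.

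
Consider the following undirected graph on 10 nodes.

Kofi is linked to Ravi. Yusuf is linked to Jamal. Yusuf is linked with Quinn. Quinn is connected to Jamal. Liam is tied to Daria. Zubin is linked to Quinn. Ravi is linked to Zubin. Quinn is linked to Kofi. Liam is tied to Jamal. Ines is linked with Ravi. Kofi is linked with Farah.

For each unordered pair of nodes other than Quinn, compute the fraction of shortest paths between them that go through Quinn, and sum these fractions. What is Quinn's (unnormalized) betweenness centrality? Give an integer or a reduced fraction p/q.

21

Pairs whose geodesics pass through Quinn — Kofi–Yusuf: 1; Kofi–Liam: 1; Kofi–Zubin: 1/2; Kofi–Daria: 1; Kofi–Jamal: 1; Yusuf–Ravi: 2/2; Yusuf–Farah: 1; Yusuf–Ines: 2/2; Yusuf–Zubin: 1; Ravi–Liam: 2/2; Ravi–Daria: 2/2; Ravi–Jamal: 2/2; Farah–Liam: 1; Farah–Zubin: 1/2 … (+8 more pairs).
All other pairs contribute 0.
Summing the contributions gives betweenness(Quinn) = 21.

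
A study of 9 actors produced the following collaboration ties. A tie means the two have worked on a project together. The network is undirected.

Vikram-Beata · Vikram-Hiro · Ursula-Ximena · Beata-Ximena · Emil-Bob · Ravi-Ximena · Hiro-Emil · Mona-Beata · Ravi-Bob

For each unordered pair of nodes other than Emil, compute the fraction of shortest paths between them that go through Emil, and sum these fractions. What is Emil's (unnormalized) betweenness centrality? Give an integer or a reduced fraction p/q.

3

Pairs whose geodesics pass through Emil — Ravi–Hiro: 1; Vikram–Bob: 1; Bob–Hiro: 1.
All other pairs contribute 0.
Summing the contributions gives betweenness(Emil) = 3.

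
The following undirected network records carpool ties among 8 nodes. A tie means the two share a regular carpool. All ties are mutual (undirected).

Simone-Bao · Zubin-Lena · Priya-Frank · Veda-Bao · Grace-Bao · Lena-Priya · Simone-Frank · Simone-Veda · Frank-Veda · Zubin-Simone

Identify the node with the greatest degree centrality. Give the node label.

Degrees — Bao:3, Frank:3, Grace:1, Lena:2, Priya:2, Simone:4, Veda:3, Zubin:2.
The maximum is 4, attained only by Simone.

Simone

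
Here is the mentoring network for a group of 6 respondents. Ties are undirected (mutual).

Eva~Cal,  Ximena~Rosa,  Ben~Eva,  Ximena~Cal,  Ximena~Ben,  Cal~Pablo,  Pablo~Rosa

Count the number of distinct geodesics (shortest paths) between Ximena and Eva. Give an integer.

2

The shortest distance is 2. The length-2 paths are: Ximena–Ben–Eva; Ximena–Cal–Eva.
That gives 2 distinct shortest paths.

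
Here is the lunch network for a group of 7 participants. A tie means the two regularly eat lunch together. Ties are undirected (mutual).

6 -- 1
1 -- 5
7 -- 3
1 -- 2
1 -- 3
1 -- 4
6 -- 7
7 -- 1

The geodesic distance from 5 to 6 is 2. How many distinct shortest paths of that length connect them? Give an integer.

1

The shortest distance is 2, and the only length-2 path is 5–1–6. So there is exactly 1 shortest path.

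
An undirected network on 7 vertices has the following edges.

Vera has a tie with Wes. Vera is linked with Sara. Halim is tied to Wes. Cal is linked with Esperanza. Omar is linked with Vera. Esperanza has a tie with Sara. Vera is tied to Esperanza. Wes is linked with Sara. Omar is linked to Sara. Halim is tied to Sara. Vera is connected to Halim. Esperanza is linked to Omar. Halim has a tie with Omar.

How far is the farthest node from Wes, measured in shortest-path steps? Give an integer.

Distances from Wes: Cal:3, Esperanza:2, Halim:1, Omar:2, Sara:1, Vera:1.
The largest is 3 (to Cal), so the eccentricity of Wes is 3.

3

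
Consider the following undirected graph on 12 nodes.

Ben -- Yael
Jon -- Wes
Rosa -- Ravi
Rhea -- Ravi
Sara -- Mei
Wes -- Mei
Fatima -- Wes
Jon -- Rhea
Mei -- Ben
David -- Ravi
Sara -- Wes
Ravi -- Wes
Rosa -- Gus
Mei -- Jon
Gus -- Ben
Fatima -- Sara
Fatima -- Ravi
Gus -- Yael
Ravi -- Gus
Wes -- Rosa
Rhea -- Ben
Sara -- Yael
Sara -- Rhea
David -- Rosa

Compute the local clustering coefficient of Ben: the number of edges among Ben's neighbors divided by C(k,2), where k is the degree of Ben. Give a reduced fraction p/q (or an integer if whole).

Ben's neighbors: Gus, Mei, Rhea, and Yael (k = 4).
Possible neighbor pairs: C(4,2) = 6. Edges among them: Gus–Yael → e = 1.
Clustering(Ben) = 1/6.

1/6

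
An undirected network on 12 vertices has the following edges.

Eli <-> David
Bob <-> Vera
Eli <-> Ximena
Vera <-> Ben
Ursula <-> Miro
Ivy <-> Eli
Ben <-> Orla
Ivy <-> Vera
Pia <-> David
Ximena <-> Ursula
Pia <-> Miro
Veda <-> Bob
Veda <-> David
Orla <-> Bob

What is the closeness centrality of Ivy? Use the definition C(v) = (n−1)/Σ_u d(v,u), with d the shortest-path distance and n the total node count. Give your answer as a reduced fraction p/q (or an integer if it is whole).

11/26

Distances from Ivy: Ben:2, Bob:2, David:2, Eli:1, Miro:4, Orla:3, Pia:3, Ursula:3, Veda:3, Vera:1, Ximena:2. Sum = 26.
n = 12, so closeness = 11/26.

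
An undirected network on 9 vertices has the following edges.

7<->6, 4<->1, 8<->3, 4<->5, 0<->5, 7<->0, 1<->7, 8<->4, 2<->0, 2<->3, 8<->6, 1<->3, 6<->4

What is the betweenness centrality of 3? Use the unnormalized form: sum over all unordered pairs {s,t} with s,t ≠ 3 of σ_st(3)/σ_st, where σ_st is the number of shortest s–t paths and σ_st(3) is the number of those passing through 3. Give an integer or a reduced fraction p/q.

Pairs whose geodesics pass through 3 — 2–4: 2/3; 2–1: 1; 2–6: 1/2; 2–8: 1; 0–8: 1/3; 1–8: 1/2.
All other pairs contribute 0.
Summing the contributions gives betweenness(3) = 4.

4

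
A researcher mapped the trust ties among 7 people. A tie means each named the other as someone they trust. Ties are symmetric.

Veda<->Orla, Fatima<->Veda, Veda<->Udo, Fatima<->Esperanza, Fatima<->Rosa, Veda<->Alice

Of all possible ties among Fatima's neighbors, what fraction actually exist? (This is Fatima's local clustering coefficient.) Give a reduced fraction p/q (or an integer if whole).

Fatima's neighbors: Esperanza, Rosa, and Veda (k = 3).
Possible neighbor pairs: C(3,2) = 3. Edges among them: none → e = 0.
Clustering(Fatima) = 0/3 = 0.

0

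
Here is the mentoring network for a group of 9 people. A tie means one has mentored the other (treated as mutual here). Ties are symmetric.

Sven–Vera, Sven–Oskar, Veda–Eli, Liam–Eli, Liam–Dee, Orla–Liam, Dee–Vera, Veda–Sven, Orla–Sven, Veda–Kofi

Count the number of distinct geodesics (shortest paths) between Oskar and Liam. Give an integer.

1

The shortest distance is 3, and the only length-3 path is Oskar–Sven–Orla–Liam. So there is exactly 1 shortest path.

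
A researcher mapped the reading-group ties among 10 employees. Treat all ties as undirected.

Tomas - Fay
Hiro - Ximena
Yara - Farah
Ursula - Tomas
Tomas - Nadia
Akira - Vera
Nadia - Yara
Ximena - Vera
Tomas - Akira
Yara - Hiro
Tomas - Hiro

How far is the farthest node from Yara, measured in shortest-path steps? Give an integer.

3

Distances from Yara: Akira:3, Farah:1, Fay:3, Hiro:1, Nadia:1, Tomas:2, Ursula:3, Vera:3, Ximena:2.
The largest is 3 (to Fay, Akira, Ursula, and Vera), so the eccentricity of Yara is 3.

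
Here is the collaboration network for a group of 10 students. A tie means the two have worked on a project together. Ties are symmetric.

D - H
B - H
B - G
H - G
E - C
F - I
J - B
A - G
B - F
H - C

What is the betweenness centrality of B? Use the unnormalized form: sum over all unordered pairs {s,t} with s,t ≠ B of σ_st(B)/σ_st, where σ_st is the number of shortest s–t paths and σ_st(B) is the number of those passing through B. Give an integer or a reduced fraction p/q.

20

Pairs whose geodesics pass through B — G–F: 1; G–I: 1; G–J: 1; A–F: 1; A–I: 1; A–J: 1; F–C: 1; F–H: 1; F–D: 1; F–E: 1; F–J: 1; C–I: 1; C–J: 1; H–I: 1 … (+6 more pairs).
All other pairs contribute 0.
Summing the contributions gives betweenness(B) = 20.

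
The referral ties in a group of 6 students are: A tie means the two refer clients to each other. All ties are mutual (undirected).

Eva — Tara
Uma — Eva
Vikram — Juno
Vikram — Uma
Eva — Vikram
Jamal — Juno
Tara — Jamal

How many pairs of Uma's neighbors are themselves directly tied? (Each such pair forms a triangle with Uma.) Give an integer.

1

Uma's neighbors: Eva and Vikram.
Neighbor pairs that are themselves tied: Uma–Eva–Vikram. Each forms one triangle with Uma, for 1 in total.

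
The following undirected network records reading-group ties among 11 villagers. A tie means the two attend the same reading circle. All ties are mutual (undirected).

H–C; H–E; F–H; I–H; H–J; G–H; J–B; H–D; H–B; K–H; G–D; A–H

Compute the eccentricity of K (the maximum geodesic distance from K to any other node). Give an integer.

2

Distances from K: A:2, B:2, C:2, D:2, E:2, F:2, G:2, H:1, I:2, J:2.
The largest is 2 (to B, J, D, F, C, G, I, A, and E), so the eccentricity of K is 2.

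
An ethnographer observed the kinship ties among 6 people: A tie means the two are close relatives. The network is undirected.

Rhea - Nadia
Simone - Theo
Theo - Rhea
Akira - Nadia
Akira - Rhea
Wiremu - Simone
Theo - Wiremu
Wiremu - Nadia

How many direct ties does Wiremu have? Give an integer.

3

Wiremu is directly tied to Nadia, Simone, and Theo. That is 3 neighbors, so the degree of Wiremu is 3.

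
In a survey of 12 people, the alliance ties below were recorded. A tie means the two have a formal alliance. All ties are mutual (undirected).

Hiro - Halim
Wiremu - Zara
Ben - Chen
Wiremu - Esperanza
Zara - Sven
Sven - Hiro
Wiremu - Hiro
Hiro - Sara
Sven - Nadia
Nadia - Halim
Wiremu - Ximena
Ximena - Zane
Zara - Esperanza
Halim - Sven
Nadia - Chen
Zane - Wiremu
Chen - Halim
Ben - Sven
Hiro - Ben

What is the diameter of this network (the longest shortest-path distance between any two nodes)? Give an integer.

Eccentricity of each node (its greatest distance to any other): Ben:3, Chen:4, Esperanza:4, Halim:3, Hiro:2, Nadia:4, Sara:3, Sven:3, Wiremu:3, Ximena:4, Zane:4, Zara:3.
The maximum eccentricity is 4, realized for instance by the pair Nadia–Zane via Nadia – Sven – Hiro – Wiremu – Zane. So the diameter is 4.

4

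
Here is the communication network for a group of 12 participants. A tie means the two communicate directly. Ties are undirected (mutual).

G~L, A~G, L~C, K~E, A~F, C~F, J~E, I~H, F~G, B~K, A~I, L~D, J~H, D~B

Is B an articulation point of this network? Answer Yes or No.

Even without B, every remaining node can still reach every other (the residual graph is connected), so B is not a cut vertex.

No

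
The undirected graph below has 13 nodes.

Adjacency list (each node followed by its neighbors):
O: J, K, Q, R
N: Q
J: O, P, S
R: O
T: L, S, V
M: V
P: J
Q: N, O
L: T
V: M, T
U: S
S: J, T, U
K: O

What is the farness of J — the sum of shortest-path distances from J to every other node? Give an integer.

Distances from J: K:2, L:3, M:4, N:3, O:1, P:1, Q:2, R:2, S:1, T:2, U:2, V:3.
Sum = 2 + 3 + 4 + 3 + 1 + 1 + 2 + 2 + 1 + 2 + 2 + 3 = 26.

26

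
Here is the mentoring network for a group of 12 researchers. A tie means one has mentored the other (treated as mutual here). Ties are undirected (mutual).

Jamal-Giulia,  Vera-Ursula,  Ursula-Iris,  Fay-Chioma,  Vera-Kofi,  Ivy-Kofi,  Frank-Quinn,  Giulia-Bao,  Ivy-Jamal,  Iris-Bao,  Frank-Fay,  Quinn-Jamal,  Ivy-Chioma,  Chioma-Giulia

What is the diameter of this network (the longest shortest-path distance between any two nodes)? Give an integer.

6

Eccentricity of each node (its greatest distance to any other): Bao:4, Chioma:4, Fay:5, Frank:6, Giulia:4, Iris:5, Ivy:4, Jamal:4, Kofi:4, Quinn:5, Ursula:6, Vera:5.
The maximum eccentricity is 6, realized for instance by the pair Frank–Ursula via Frank – Fay – Chioma – Ivy – Kofi – Vera – Ursula. So the diameter is 6.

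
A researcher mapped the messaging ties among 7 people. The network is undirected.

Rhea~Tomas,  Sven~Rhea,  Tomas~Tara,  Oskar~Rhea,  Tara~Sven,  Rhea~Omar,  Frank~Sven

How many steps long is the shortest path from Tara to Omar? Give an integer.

3

One shortest route is Tara – Sven – Rhea – Omar, which uses 3 edges, and at distance 2 from Tara we only reach {Frank, Rhea}, which does not include Omar. So d(Tara,Omar) = 3.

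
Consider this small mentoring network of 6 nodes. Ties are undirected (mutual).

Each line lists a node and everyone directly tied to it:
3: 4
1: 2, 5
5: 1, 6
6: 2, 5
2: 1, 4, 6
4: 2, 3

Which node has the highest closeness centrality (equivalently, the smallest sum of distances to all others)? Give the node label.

Farness (sum of distances to all others) for each node — 1:9, 2:7, 3:13, 4:9, 5:11, 6:9.
The smallest farness is 7, for 2, so 2 has the highest closeness.

2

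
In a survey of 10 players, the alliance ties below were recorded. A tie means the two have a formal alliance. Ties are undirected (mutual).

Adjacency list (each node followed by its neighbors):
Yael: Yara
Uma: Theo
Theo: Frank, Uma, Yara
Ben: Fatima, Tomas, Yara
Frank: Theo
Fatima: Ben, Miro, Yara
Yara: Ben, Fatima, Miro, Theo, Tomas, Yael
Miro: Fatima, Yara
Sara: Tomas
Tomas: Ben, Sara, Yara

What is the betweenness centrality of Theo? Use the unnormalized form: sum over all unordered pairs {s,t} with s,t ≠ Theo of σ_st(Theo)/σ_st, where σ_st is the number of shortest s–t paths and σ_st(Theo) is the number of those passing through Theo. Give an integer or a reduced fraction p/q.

Pairs whose geodesics pass through Theo — Ben–Frank: 1; Ben–Uma: 1; Miro–Frank: 1; Miro–Uma: 1; Yael–Frank: 1; Yael–Uma: 1; Frank–Fatima: 1; Frank–Tomas: 1; Frank–Sara: 1; Frank–Uma: 1; Frank–Yara: 1; Fatima–Uma: 1; Tomas–Uma: 1; Sara–Uma: 1 … (+1 more pairs).
All other pairs contribute 0.
Summing the contributions gives betweenness(Theo) = 15.

15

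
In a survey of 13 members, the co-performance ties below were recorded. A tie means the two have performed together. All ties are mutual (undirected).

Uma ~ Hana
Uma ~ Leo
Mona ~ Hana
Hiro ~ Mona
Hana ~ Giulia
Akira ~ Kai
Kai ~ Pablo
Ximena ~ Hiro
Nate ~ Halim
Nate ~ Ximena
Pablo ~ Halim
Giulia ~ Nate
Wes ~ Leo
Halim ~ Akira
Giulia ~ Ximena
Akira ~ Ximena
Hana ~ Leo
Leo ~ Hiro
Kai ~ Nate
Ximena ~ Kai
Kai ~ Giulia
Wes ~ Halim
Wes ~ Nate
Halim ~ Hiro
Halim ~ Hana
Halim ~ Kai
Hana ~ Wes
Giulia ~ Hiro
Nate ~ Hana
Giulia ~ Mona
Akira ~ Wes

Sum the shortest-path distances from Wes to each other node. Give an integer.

19

Distances from Wes: Akira:1, Giulia:2, Halim:1, Hana:1, Hiro:2, Kai:2, Leo:1, Mona:2, Nate:1, Pablo:2, Uma:2, Ximena:2.
Sum = 1 + 2 + 1 + 1 + 2 + 2 + 1 + 2 + 1 + 2 + 2 + 2 = 19.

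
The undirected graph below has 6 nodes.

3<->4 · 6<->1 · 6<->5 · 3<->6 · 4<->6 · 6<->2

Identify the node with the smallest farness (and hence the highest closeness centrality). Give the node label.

6

Farness (sum of distances to all others) for each node — 1:9, 2:9, 3:8, 4:8, 5:9, 6:5.
The smallest farness is 5, for 6, so 6 has the highest closeness.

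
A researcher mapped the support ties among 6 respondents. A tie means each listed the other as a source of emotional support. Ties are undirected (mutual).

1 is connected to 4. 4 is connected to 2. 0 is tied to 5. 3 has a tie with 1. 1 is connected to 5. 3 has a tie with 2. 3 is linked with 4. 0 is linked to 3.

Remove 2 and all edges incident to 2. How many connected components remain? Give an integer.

2's neighbors (3 and 4) remain reachable from one another through other ties, so the rest of the network stays in one piece.

1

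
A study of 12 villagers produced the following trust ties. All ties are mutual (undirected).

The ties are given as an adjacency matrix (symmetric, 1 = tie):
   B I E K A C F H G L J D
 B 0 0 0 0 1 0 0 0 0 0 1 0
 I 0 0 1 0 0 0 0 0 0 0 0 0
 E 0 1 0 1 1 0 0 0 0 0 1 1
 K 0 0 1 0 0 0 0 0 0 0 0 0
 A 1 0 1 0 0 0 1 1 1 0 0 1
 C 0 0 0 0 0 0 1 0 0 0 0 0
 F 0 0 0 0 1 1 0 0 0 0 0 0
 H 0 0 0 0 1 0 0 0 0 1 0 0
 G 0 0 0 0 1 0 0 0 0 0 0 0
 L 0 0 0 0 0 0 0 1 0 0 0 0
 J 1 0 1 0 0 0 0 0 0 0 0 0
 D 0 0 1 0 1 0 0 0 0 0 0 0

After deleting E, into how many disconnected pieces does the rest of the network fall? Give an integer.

Without E, the remaining ties split the others into: {A, B, C, D, F, G, H, J, L}; {I}; {K}.
That's 3 separate components.

3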